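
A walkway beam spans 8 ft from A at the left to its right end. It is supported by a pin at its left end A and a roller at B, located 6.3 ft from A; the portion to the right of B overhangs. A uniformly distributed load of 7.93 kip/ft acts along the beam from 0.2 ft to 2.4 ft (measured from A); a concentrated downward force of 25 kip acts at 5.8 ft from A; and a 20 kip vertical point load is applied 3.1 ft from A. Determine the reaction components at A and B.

Resultant of the distributed load: 7.93 × 2.2 = 17.446 kip at 1.3 ft from A.
Taking moments about A: B_y·6.3 − (7.93·2.2)·1.3 − 25·5.8 − 20·3.1 = 0 → B_y = 229.6798/6.3 = 36.4571 ≈ 36.46 kip.
ΣF_y = 0: A_y + 36.4571 − 7.93·2.2 − 25 − 20 = 0 → A_y = 25.99 kip.
ΣF_x = 0: no horizontal applied forces, so A_x = 0.

A_x = 0, A_y = 25.99 kip, B_y = 36.46 kip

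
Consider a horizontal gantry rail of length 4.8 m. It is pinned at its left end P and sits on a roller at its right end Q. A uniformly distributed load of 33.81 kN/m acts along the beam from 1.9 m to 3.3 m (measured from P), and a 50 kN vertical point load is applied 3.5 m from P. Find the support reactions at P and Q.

Resultant of the distributed load: 33.81 × 1.4 = 47.334 kN at 2.6 m from P.
Moments about P: Q_y·4.8 − (33.81·1.4)·2.6 − 50·3.5 = 0 → Q_y = 298.0684/4.8 = 62.0976 ≈ 62.10 kN.
ΣF_y = 0: P_y + 62.0976 − 33.81·1.4 − 50 = 0 → P_y = 35.24 kN.
ΣF_x = 0: no horizontal applied forces, so P_x = 0.

P_x = 0, P_y = 35.24 kN, Q_y = 62.10 kN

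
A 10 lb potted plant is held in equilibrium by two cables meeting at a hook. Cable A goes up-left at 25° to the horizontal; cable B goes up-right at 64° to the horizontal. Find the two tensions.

T_A = 4.384 lb, T_B = 9.064 lb

ΣF_x = 0: −T_A·cos25° + T_B·cos64° = 0 → T_B = 2.06744·T_A.
ΣF_y = 0: T_A·sin25° + T_B·sin64° = 10.
Substitute: T_A·(0.422618 + 2.06744·0.898794) = 10 → T_A = 4.38439 ≈ 4.384 lb.
Then T_B = 2.06744 × 4.38439 = 9.064 lb.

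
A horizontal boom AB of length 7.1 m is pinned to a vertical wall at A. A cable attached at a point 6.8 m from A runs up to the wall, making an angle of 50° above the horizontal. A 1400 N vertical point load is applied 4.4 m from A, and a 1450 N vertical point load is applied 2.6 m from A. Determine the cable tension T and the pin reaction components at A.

T = 1906 N, A_x = 1225 N, A_y = 1390 N

ΣM about A: T·sin50°·6.8 − 1400·4.4 − 1450·2.6 = 0 → T = 9930/(6.8·0.766044) = 1906.28 ≈ 1906 N.
ΣF_x = 0: A_x − T·cos50° = 0 → A_x = 1906.28 × 0.642788 = 1225 N.
ΣF_y = 0: A_y + T·sin50° − 1400 − 1450 = 0 → A_y = 2850 − 1906.28 × 0.766044 = 1390 N.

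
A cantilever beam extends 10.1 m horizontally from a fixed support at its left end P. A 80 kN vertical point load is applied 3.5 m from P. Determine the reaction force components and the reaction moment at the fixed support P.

ΣF_x = 0: P_x = 0.
ΣF_y = 0: P_y − 80 = 0 → P_y = 80.00 kN.
ΣM about P: M_P − 80·3.5 = 0 → M_P = 280.0 kN·m.

P_x = 0, P_y = 80.00 kN, M_P = 280.0 kN·m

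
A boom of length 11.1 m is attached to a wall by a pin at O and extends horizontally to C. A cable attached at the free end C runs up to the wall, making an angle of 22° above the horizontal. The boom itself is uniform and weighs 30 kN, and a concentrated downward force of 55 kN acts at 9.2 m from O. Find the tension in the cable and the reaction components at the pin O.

ΣM about O: T·sin22°·11.1 − 30·5.55 − 55·9.2 = 0 → T = 672.5/(11.1·0.374607) = 161.731 ≈ 161.7 kN.
ΣF_x = 0: O_x − T·cos22° = 0 → O_x = 161.731 × 0.927184 = 150.0 kN.
ΣF_y = 0: O_y + T·sin22° − 30 − 55 = 0 → O_y = 85 − 161.731 × 0.374607 = 24.41 kN.

T = 161.7 kN, O_x = 150.0 kN, O_y = 24.41 kN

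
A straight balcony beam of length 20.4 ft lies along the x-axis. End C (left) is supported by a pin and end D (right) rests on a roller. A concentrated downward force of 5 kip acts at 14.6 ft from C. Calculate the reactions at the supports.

C_x = 0, C_y = 1.422 kip, D_y = 3.578 kip

ΣM about C: D_y·20.4 − 5·14.6 = 0 → D_y = 73/20.4 = 3.57843 ≈ 3.578 kip.
ΣF_y = 0: C_y + 3.57843 − 5 = 0 → C_y = 1.422 kip.
ΣF_x = 0: no horizontal applied forces, so C_x = 0.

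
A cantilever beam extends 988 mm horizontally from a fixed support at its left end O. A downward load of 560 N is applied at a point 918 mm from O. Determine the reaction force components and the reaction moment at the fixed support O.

O_x = 0, O_y = 560.0 N, M_O = 514100 N·mm

ΣF_x = 0: O_x = 0.
ΣF_y = 0: O_y − 560 = 0 → O_y = 560.0 N.
ΣM about O: M_O − 560·918 = 0 → M_O = 514100 N·mm.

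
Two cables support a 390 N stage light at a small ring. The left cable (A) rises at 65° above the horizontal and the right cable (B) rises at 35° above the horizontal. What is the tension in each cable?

T_A = 324.4 N, T_B = 167.4 N

ΣF_x = 0: −T_A·cos65° + T_B·cos35° = 0 → T_B = 0.515922·T_A.
ΣF_y = 0: T_A·sin65° + T_B·sin35° = 390.
Substitute: T_A·(0.906308 + 0.515922·0.573576) = 390 → T_A = 324.398 ≈ 324.4 N.
Then T_B = 0.515922 × 324.398 = 167.4 N.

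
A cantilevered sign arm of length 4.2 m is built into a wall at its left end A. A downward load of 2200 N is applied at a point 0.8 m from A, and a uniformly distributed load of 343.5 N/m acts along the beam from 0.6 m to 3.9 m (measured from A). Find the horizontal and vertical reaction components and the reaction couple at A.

A_x = 0, A_y = 3334 N, M_A = 4310 N·m

Resultant of the distributed load: 343.5 × 3.3 = 1133.55 N at 2.25 m from A.
ΣF_x = 0: A_x = 0.
ΣF_y = 0: A_y − 2200 − 343.5·3.3 = 0 → A_y = 3334 N.
ΣM about A: M_A − 2200·0.8 − (343.5·3.3)·2.25 = 0 → M_A = 4310 N·m.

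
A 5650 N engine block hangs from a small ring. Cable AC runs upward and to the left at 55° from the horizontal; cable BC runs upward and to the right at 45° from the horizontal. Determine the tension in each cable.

ΣF_x = 0: −T_AC·cos55° + T_BC·cos45° = 0 → T_BC = 0.81116·T_AC.
ΣF_y = 0: T_AC·sin55° + T_BC·sin45° = 5650.
Substitute: T_AC·(0.819152 + 0.81116·0.707107) = 5650 → T_AC = 4056.78 ≈ 4057 N.
Then T_BC = 0.81116 × 4056.78 = 3291 N.

T_AC = 4057 N, T_BC = 3291 N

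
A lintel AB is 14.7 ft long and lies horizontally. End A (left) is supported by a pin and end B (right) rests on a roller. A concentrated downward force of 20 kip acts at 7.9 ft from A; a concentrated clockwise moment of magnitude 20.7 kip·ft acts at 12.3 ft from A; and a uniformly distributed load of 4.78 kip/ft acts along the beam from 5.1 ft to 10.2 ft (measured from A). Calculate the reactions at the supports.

A_x = 0, A_y = 19.54 kip, B_y = 24.84 kip

Resultant of the distributed load: 4.78 × 5.1 = 24.378 kip at 7.65 ft from A.
Taking moments about A: B_y·14.7 − 20·7.9 − 20.7 − (4.78·5.1)·7.65 = 0 → B_y = 365.1917/14.7 = 24.843 ≈ 24.84 kip.
ΣF_y = 0: A_y + 24.843 − 20 − 4.78·5.1 = 0 → A_y = 19.54 kip.
ΣF_x = 0: no horizontal applied forces, so A_x = 0.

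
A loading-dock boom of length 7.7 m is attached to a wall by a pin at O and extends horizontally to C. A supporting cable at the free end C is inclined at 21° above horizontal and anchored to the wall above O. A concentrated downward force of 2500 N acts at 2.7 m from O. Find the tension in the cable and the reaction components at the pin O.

T = 2446 N, O_x = 2284 N, O_y = 1623 N

ΣM about O: T·sin21°·7.7 − 2500·2.7 = 0 → T = 6750/(7.7·0.358368) = 2446.15 ≈ 2446 N.
ΣF_x = 0: O_x − T·cos21° = 0 → O_x = 2446.15 × 0.93358 = 2284 N.
ΣF_y = 0: O_y + T·sin21° − 2500 = 0 → O_y = 2500 − 2446.15 × 0.358368 = 1623 N.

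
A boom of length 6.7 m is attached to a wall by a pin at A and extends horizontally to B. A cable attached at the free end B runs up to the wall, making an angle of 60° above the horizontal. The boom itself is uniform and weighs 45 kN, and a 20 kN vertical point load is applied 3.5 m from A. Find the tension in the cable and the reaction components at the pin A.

ΣM about A: T·sin60°·6.7 − 45·3.35 − 20·3.5 = 0 → T = 220.75/(6.7·0.866025) = 38.0448 ≈ 38.04 kN.
ΣF_x = 0: A_x − T·cos60° = 0 → A_x = 38.0448 × 0.5 = 19.02 kN.
ΣF_y = 0: A_y + T·sin60° − 45 − 20 = 0 → A_y = 65 − 38.0448 × 0.866025 = 32.05 kN.

T = 38.04 kN, A_x = 19.02 kN, A_y = 32.05 kN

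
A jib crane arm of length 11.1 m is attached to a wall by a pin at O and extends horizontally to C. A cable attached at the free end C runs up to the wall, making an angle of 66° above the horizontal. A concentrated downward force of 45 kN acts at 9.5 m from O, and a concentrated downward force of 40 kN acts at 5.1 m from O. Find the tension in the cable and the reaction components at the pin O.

ΣM about O: T·sin66°·11.1 − 45·9.5 − 40·5.1 = 0 → T = 631.5/(11.1·0.913545) = 62.276 ≈ 62.28 kN.
ΣF_x = 0: O_x − T·cos66° = 0 → O_x = 62.276 × 0.406737 = 25.33 kN.
ΣF_y = 0: O_y + T·sin66° − 45 − 40 = 0 → O_y = 85 − 62.276 × 0.913545 = 28.11 kN.

T = 62.28 kN, O_x = 25.33 kN, O_y = 28.11 kN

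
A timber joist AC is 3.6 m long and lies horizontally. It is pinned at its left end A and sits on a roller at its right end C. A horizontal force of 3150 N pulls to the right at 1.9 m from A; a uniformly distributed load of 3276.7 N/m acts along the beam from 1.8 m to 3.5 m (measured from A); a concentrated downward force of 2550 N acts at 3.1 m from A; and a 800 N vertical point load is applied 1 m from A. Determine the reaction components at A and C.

A_x = -3150 N, A_y = 2402 N, C_y = 6518 N

Resultant of the distributed load: 3276.7 × 1.7 = 5570.39 N at 2.65 m from A.
Moments about A: C_y·3.6 − (3276.7·1.7)·2.65 − 2550·3.1 − 800·1 = 0 → C_y = 23466.5335/3.6 = 6518.48 ≈ 6518 N.
ΣF_y = 0: A_y + 6518.48 − 3276.7·1.7 − 2550 − 800 = 0 → A_y = 2402 N.
ΣF_x = 0: A_x + 3150 = 0 → A_x = -3150 N.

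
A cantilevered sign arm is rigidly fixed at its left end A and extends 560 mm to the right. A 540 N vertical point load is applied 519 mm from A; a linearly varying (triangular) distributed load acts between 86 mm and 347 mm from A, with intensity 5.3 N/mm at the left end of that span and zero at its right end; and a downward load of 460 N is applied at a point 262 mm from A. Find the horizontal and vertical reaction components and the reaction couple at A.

Resultant of the triangular load: ½ × 5.3 × 261 = 691.65 N, acting at 173 mm from A (one-third of the span from the peak).
ΣF_x = 0: A_x = 0.
ΣF_y = 0: A_y − 540 − ½·5.3·261 − 460 = 0 → A_y = 1692 N.
ΣM about A: M_A − 540·519 − (½·5.3·261)·173 − 460·262 = 0 → M_A = 520400 N·mm.

A_x = 0, A_y = 1692 N, M_A = 520400 N·mm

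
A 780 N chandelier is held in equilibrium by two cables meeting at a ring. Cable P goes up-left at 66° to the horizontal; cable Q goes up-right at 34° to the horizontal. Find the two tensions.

T_P = 656.6 N, T_Q = 322.1 N

ΣF_x = 0: −T_P·cos66° + T_Q·cos34° = 0 → T_Q = 0.490613·T_P.
ΣF_y = 0: T_P·sin66° + T_Q·sin34° = 780.
Substitute: T_P·(0.913545 + 0.490613·0.559193) = 780 → T_P = 656.625 ≈ 656.6 N.
Then T_Q = 0.490613 × 656.625 = 322.1 N.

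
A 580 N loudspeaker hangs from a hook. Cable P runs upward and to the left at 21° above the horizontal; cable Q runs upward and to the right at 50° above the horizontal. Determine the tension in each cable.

T_P = 394.3 N, T_Q = 572.7 N

ΣF_x = 0: −T_P·cos21° + T_Q·cos50° = 0 → T_Q = 1.45239·T_P.
ΣF_y = 0: T_P·sin21° + T_Q·sin50° = 580.
Substitute: T_P·(0.358368 + 1.45239·0.766044) = 580 → T_P = 394.3 N.
Then T_Q = 1.45239 × 394.3 = 572.7 N.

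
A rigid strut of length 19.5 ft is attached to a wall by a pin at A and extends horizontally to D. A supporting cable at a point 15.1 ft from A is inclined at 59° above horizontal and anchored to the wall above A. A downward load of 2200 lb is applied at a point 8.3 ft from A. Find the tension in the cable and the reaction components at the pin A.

T = 1411 lb, A_x = 726.6 lb, A_y = 990.7 lb

ΣM about A: T·sin59°·15.1 − 2200·8.3 = 0 → T = 18260/(15.1·0.857167) = 1410.78 ≈ 1411 lb.
ΣF_x = 0: A_x − T·cos59° = 0 → A_x = 1410.78 × 0.515038 = 726.6 lb.
ΣF_y = 0: A_y + T·sin59° − 2200 = 0 → A_y = 2200 − 1410.78 × 0.857167 = 990.7 lb.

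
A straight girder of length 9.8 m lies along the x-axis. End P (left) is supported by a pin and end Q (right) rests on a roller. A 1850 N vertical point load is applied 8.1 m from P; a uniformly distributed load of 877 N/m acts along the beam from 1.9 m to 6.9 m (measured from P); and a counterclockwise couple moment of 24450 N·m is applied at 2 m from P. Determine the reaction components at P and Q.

P_x = 0, P_y = 5232 N, Q_y = 1003 N

Resultant of the distributed load: 877 × 5 = 4385 N at 4.4 m from P.
ΣM about P: Q_y·9.8 − 1850·8.1 − (877·5)·4.4 + 24450 = 0 → Q_y = 9829/9.8 = 1002.96 ≈ 1003 N.
ΣF_y = 0: P_y + 1002.96 − 1850 − 877·5 = 0 → P_y = 5232 N.
ΣF_x = 0: no horizontal applied forces, so P_x = 0.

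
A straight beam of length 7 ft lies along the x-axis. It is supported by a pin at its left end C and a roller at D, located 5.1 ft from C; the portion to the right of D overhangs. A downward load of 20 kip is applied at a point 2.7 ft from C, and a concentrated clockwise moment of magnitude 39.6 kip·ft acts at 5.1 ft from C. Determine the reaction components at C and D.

C_x = 0, C_y = 1.647 kip, D_y = 18.35 kip

Moments about C: D_y·5.1 − 20·2.7 − 39.6 = 0 → D_y = 93.6/5.1 = 18.3529 ≈ 18.35 kip.
ΣF_y = 0: C_y + 18.3529 − 20 = 0 → C_y = 1.647 kip.
ΣF_x = 0: no horizontal applied forces, so C_x = 0.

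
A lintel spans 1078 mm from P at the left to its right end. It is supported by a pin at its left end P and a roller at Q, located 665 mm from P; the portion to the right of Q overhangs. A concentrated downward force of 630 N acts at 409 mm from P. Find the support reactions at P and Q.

P_x = 0, P_y = 242.5 N, Q_y = 387.5 N

ΣM about P: Q_y·665 − 630·409 = 0 → Q_y = 257670/665 = 387.474 ≈ 387.5 N.
ΣF_y = 0: P_y + 387.474 − 630 = 0 → P_y = 242.5 N.
ΣF_x = 0: no horizontal applied forces, so P_x = 0.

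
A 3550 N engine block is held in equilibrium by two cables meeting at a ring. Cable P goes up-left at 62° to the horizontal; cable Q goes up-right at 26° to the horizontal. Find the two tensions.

ΣF_x = 0: −T_P·cos62° + T_Q·cos26° = 0 → T_Q = 0.522335·T_P.
ΣF_y = 0: T_P·sin62° + T_Q·sin26° = 3550.
Substitute: T_P·(0.882948 + 0.522335·0.438371) = 3550 → T_P = 3192.66 ≈ 3193 N.
Then T_Q = 0.522335 × 3192.66 = 1668 N.

T_P = 3193 N, T_Q = 1668 N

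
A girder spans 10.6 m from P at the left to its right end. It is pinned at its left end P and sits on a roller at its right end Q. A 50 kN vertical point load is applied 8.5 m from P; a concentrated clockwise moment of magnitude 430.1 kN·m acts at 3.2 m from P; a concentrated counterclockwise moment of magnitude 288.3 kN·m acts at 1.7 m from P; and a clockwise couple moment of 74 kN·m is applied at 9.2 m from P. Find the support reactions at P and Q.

P_x = 0, P_y = -10.45 kN, Q_y = 60.45 kN

ΣM about P: Q_y·10.6 − 50·8.5 − 430.1 + 288.3 − 74 = 0 → Q_y = 640.8/10.6 = 60.4528 ≈ 60.45 kN.
ΣF_y = 0: P_y + 60.4528 − 50 = 0 → P_y = -10.45 kN.
ΣF_x = 0: no horizontal applied forces, so P_x = 0.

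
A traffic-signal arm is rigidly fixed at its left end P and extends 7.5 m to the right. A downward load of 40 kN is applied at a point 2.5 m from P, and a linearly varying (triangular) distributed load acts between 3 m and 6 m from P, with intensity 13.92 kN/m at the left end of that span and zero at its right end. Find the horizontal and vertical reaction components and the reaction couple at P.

Resultant of the triangular load: ½ × 13.92 × 3 = 20.88 kN, acting at 4 m from P (one-third of the span from the peak).
ΣF_x = 0: P_x = 0.
ΣF_y = 0: P_y − 40 − ½·13.92·3 = 0 → P_y = 60.88 kN.
ΣM about P: M_P − 40·2.5 − (½·13.92·3)·4 = 0 → M_P = 183.5 kN·m.

P_x = 0, P_y = 60.88 kN, M_P = 183.5 kN·m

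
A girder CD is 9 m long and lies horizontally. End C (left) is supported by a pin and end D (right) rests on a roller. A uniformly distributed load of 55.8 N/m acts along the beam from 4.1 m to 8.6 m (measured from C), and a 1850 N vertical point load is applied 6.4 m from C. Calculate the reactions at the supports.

Resultant of the distributed load: 55.8 × 4.5 = 251.1 N at 6.35 m from C.
Taking moments about C: D_y·9 − (55.8·4.5)·6.35 − 1850·6.4 = 0 → D_y = 13434.485/9 = 1492.72 ≈ 1493 N.
ΣF_y = 0: C_y + 1492.72 − 55.8·4.5 − 1850 = 0 → C_y = 608.4 N.
ΣF_x = 0: no horizontal applied forces, so C_x = 0.

C_x = 0, C_y = 608.4 N, D_y = 1493 N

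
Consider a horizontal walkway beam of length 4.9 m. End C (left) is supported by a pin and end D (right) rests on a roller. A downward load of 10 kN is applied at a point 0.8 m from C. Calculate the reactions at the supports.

ΣM about C: D_y·4.9 − 10·0.8 = 0 → D_y = 8/4.9 = 1.63265 ≈ 1.633 kN.
ΣF_y = 0: C_y + 1.63265 − 10 = 0 → C_y = 8.367 kN.
ΣF_x = 0: no horizontal applied forces, so C_x = 0.

C_x = 0, C_y = 8.367 kN, D_y = 1.633 kN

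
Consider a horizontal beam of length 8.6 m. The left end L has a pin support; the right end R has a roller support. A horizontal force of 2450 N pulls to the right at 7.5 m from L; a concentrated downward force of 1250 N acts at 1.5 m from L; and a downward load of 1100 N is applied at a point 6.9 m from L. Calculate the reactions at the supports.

Taking moments about L: R_y·8.6 − 1250·1.5 − 1100·6.9 = 0 → R_y = 9465/8.6 = 1100.58 ≈ 1101 N.
ΣF_y = 0: L_y + 1100.58 − 1250 − 1100 = 0 → L_y = 1249 N.
ΣF_x = 0: L_x + 2450 = 0 → L_x = -2450 N.

L_x = -2450 N, L_y = 1249 N, R_y = 1101 N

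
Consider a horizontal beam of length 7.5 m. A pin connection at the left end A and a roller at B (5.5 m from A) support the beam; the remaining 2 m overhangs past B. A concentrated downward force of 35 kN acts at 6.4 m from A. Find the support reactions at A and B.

A_x = 0, A_y = -5.727 kN, B_y = 40.73 kN

Taking moments about A: B_y·5.5 − 35·6.4 = 0 → B_y = 224/5.5 = 40.7273 ≈ 40.73 kN.
ΣF_y = 0: A_y + 40.7273 − 35 = 0 → A_y = -5.727 kN.
ΣF_x = 0: no horizontal applied forces, so A_x = 0.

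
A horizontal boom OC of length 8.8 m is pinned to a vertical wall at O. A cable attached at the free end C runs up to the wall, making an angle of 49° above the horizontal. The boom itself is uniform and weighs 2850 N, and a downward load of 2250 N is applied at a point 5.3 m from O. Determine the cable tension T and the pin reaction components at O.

ΣM about O: T·sin49°·8.8 − 2850·4.4 − 2250·5.3 = 0 → T = 24465/(8.8·0.75471) = 3683.68 ≈ 3684 N.
ΣF_x = 0: O_x − T·cos49° = 0 → O_x = 3683.68 × 0.656059 = 2417 N.
ΣF_y = 0: O_y + T·sin49° − 2850 − 2250 = 0 → O_y = 5100 − 3683.68 × 0.75471 = 2320 N.

T = 3684 N, O_x = 2417 N, O_y = 2320 N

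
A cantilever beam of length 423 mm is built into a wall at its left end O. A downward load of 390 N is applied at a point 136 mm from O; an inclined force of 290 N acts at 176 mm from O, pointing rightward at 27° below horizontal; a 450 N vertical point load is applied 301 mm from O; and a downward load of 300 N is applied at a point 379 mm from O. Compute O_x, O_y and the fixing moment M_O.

ΣF_x = 0: O_x + 290·cos27° = 0 → O_x = -258.4 N.
ΣF_y = 0: O_y − 390 − 290·sin27° − 450 − 300 = 0 → O_y = 1272 N.
ΣM about O: M_O − 390·136 − 290·sin27°·176 − 450·301 − 300·379 = 0 → M_O = 325400 N·mm.

O_x = -258.4 N, O_y = 1272 N, M_O = 325400 N·mm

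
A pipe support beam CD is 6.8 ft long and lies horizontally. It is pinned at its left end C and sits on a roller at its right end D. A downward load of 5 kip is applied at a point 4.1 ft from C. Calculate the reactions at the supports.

C_x = 0, C_y = 1.985 kip, D_y = 3.015 kip

ΣM about C: D_y·6.8 − 5·4.1 = 0 → D_y = 20.5/6.8 = 3.01471 ≈ 3.015 kip.
ΣF_y = 0: C_y + 3.01471 − 5 = 0 → C_y = 1.985 kip.
ΣF_x = 0: no horizontal applied forces, so C_x = 0.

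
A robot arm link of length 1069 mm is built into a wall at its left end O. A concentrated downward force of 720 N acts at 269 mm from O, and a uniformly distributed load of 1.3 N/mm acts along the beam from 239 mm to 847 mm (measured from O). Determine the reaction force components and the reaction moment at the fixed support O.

O_x = 0, O_y = 1510 N, M_O = 622900 N·mm

Resultant of the distributed load: 1.3 × 608 = 790.4 N at 543 mm from O.
ΣF_x = 0: O_x = 0.
ΣF_y = 0: O_y − 720 − 1.3·608 = 0 → O_y = 1510 N.
ΣM about O: M_O − 720·269 − (1.3·608)·543 = 0 → M_O = 622900 N·mm.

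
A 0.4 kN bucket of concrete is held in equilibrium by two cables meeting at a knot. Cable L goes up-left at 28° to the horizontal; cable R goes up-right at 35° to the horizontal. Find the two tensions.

ΣF_x = 0: −T_L·cos28° + T_R·cos35° = 0 → T_R = 1.07788·T_L.
ΣF_y = 0: T_L·sin28° + T_R·sin35° = 0.4.
Substitute: T_L·(0.469472 + 1.07788·0.573576) = 0.4 → T_L = 0.367742 ≈ 0.3677 kN.
Then T_R = 1.07788 × 0.367742 = 0.3964 kN.

T_L = 0.3677 kN, T_R = 0.3964 kN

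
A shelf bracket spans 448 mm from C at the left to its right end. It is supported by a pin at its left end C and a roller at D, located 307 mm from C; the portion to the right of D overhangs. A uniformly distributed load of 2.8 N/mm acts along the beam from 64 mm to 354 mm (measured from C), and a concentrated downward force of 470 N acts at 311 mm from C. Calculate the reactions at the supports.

C_x = 0, C_y = 253.1 N, D_y = 1029 N

Resultant of the distributed load: 2.8 × 290 = 812 N at 209 mm from C.
Moments about C: D_y·307 − (2.8·290)·209 − 470·311 = 0 → D_y = 315878/307 = 1028.92 ≈ 1029 N.
ΣF_y = 0: C_y + 1028.92 − 2.8·290 − 470 = 0 → C_y = 253.1 N.
ΣF_x = 0: no horizontal applied forces, so C_x = 0.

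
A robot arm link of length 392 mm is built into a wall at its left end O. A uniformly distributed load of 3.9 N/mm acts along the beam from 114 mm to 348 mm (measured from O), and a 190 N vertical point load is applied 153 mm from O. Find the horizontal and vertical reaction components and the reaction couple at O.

O_x = 0, O_y = 1103 N, M_O = 239900 N·mm

Resultant of the distributed load: 3.9 × 234 = 912.6 N at 231 mm from O.
ΣF_x = 0: O_x = 0.
ΣF_y = 0: O_y − 3.9·234 − 190 = 0 → O_y = 1103 N.
ΣM about O: M_O − (3.9·234)·231 − 190·153 = 0 → M_O = 239900 N·mm.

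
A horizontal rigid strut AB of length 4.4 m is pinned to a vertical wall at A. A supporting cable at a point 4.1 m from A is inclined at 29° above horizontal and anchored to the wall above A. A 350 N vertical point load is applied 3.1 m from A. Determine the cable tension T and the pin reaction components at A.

ΣM about A: T·sin29°·4.1 − 350·3.1 = 0 → T = 1085/(4.1·0.48481) = 545.851 ≈ 545.9 N.
ΣF_x = 0: A_x − T·cos29° = 0 → A_x = 545.851 × 0.87462 = 477.4 N.
ΣF_y = 0: A_y + T·sin29° − 350 = 0 → A_y = 350 − 545.851 × 0.48481 = 85.37 N.

T = 545.9 N, A_x = 477.4 N, A_y = 85.37 N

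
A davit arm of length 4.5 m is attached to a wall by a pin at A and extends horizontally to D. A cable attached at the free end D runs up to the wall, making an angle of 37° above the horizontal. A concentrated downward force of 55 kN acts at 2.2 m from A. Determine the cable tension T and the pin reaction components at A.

T = 44.68 kN, A_x = 35.68 kN, A_y = 28.11 kN

ΣM about A: T·sin37°·4.5 − 55·2.2 = 0 → T = 121/(4.5·0.601815) = 44.6797 ≈ 44.68 kN.
ΣF_x = 0: A_x − T·cos37° = 0 → A_x = 44.6797 × 0.798636 = 35.68 kN.
ΣF_y = 0: A_y + T·sin37° − 55 = 0 → A_y = 55 − 44.6797 × 0.601815 = 28.11 kN.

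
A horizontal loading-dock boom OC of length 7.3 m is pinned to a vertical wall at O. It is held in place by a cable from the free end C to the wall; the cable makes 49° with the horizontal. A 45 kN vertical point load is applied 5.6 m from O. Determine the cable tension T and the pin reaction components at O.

T = 45.74 kN, O_x = 30.01 kN, O_y = 10.48 kN

ΣM about O: T·sin49°·7.3 − 45·5.6 = 0 → T = 252/(7.3·0.75471) = 45.7401 ≈ 45.74 kN.
ΣF_x = 0: O_x − T·cos49° = 0 → O_x = 45.7401 × 0.656059 = 30.01 kN.
ΣF_y = 0: O_y + T·sin49° − 45 = 0 → O_y = 45 − 45.7401 × 0.75471 = 10.48 kN.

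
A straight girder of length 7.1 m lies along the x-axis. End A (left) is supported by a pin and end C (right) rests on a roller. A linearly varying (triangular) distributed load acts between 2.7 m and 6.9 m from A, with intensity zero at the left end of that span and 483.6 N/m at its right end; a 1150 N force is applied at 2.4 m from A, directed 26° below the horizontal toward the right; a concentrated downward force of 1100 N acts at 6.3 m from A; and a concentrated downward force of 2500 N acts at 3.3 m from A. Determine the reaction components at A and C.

A_x = -1034 N, A_y = 2025 N, C_y = 3095 N

Resultant of the triangular load: ½ × 483.6 × 4.2 = 1015.56 N, acting at 5.5 m from A (one-third of the span from the peak).
ΣM about A: C_y·7.1 − (½·483.6·4.2)·5.5 − 1150·sin26°·2.4 − 1100·6.3 − 2500·3.3 = 0 → C_y = 21975.5/7.1 = 3095.14 ≈ 3095 N.
ΣF_y = 0: A_y + 3095.14 − ½·483.6·4.2 − 1150·sin26° − 1100 − 2500 = 0 → A_y = 2025 N.
ΣF_x = 0: A_x + 1150·cos26° = 0 → A_x = -1034 N.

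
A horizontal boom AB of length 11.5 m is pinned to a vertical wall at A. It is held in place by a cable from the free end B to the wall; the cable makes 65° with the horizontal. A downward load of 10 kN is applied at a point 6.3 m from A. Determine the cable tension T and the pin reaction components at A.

ΣM about A: T·sin65°·11.5 − 10·6.3 = 0 → T = 63/(11.5·0.906308) = 6.04459 ≈ 6.045 kN.
ΣF_x = 0: A_x − T·cos65° = 0 → A_x = 6.04459 × 0.422618 = 2.555 kN.
ΣF_y = 0: A_y + T·sin65° − 10 = 0 → A_y = 10 − 6.04459 × 0.906308 = 4.522 kN.

T = 6.045 kN, A_x = 2.555 kN, A_y = 4.522 kN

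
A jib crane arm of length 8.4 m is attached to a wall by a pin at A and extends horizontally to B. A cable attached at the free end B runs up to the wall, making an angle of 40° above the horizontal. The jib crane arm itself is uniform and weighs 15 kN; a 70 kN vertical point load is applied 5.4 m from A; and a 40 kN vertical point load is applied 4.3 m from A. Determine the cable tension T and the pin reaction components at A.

T = 113.5 kN, A_x = 86.97 kN, A_y = 52.02 kN

ΣM about A: T·sin40°·8.4 − 15·4.2 − 70·5.4 − 40·4.3 = 0 → T = 613/(8.4·0.642788) = 113.531 ≈ 113.5 kN.
ΣF_x = 0: A_x − T·cos40° = 0 → A_x = 113.531 × 0.766044 = 86.97 kN.
ΣF_y = 0: A_y + T·sin40° − 15 − 70 − 40 = 0 → A_y = 125 − 113.531 × 0.642788 = 52.02 kN.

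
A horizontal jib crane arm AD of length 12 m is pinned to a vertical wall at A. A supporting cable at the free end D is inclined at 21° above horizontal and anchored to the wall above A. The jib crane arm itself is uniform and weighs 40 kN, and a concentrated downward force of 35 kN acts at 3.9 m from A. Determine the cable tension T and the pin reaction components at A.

T = 87.55 kN, A_x = 81.73 kN, A_y = 43.62 kN

ΣM about A: T·sin21°·12 − 40·6 − 35·3.9 = 0 → T = 376.5/(12·0.358368) = 87.5497 ≈ 87.55 kN.
ΣF_x = 0: A_x − T·cos21° = 0 → A_x = 87.5497 × 0.93358 = 81.73 kN.
ΣF_y = 0: A_y + T·sin21° − 40 − 35 = 0 → A_y = 75 − 87.5497 × 0.358368 = 43.62 kN.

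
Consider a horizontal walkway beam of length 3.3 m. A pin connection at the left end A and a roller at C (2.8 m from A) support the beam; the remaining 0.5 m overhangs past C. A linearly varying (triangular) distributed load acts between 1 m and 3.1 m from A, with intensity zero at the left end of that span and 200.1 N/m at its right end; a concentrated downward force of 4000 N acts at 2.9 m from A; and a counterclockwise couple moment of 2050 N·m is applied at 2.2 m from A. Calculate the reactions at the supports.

A_x = 0, A_y = 619.3 N, C_y = 3591 N

Resultant of the triangular load: ½ × 200.1 × 2.1 = 210.105 N, acting at 2.4 m from A (one-third of the span from the peak).
Moments about A: C_y·2.8 − (½·200.1·2.1)·2.4 − 4000·2.9 + 2050 = 0 → C_y = 10054.252/2.8 = 3590.8 ≈ 3591 N.
ΣF_y = 0: A_y + 3590.8 − ½·200.1·2.1 − 4000 = 0 → A_y = 619.3 N.
ΣF_x = 0: no horizontal applied forces, so A_x = 0.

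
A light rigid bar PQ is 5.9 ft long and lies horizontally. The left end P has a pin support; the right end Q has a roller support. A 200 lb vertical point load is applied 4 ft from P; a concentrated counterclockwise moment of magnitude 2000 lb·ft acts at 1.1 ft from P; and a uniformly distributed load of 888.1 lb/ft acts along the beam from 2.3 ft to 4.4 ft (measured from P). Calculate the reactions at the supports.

P_x = 0, P_y = 1209 lb, Q_y = 855.6 lb

Resultant of the distributed load: 888.1 × 2.1 = 1865.01 lb at 3.35 ft from P.
Moments about P: Q_y·5.9 − 200·4 + 2000 − (888.1·2.1)·3.35 = 0 → Q_y = 5047.7835/5.9 = 855.557 ≈ 855.6 lb.
ΣF_y = 0: P_y + 855.557 − 200 − 888.1·2.1 = 0 → P_y = 1209 lb.
ΣF_x = 0: no horizontal applied forces, so P_x = 0.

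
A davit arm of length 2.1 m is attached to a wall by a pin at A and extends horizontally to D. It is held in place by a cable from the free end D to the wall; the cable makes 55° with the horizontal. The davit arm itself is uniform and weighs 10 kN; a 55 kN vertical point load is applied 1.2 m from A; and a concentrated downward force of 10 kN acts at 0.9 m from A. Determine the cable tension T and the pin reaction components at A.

T = 49.70 kN, A_x = 28.51 kN, A_y = 34.29 kN

ΣM about A: T·sin55°·2.1 − 10·1.05 − 55·1.2 − 10·0.9 = 0 → T = 85.5/(2.1·0.819152) = 49.703 ≈ 49.70 kN.
ΣF_x = 0: A_x − T·cos55° = 0 → A_x = 49.703 × 0.573576 = 28.51 kN.
ΣF_y = 0: A_y + T·sin55° − 10 − 55 − 10 = 0 → A_y = 75 − 49.703 × 0.819152 = 34.29 kN.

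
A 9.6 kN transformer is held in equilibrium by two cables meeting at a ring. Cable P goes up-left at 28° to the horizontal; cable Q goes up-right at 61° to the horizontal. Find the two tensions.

T_P = 4.655 kN, T_Q = 8.478 kN

ΣF_x = 0: −T_P·cos28° + T_Q·cos61° = 0 → T_Q = 1.82123·T_P.
ΣF_y = 0: T_P·sin28° + T_Q·sin61° = 9.6.
Substitute: T_P·(0.469472 + 1.82123·0.87462) = 9.6 → T_P = 4.65487 ≈ 4.655 kN.
Then T_Q = 1.82123 × 4.65487 = 8.478 kN.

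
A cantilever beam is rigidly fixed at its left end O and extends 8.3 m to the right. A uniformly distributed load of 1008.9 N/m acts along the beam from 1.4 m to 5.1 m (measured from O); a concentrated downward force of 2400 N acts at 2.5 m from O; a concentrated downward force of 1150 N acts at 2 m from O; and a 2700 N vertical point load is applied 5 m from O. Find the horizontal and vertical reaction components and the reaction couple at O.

O_x = 0, O_y = 9983 N, M_O = 33930 N·m

Resultant of the distributed load: 1008.9 × 3.7 = 3732.93 N at 3.25 m from O.
ΣF_x = 0: O_x = 0.
ΣF_y = 0: O_y − 1008.9·3.7 − 2400 − 1150 − 2700 = 0 → O_y = 9983 N.
ΣM about O: M_O − (1008.9·3.7)·3.25 − 2400·2.5 − 1150·2 − 2700·5 = 0 → M_O = 33930 N·m.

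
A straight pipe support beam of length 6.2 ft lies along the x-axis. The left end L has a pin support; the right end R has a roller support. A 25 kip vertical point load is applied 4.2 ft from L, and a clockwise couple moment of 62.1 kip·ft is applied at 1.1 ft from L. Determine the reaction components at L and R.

Taking moments about L: R_y·6.2 − 25·4.2 − 62.1 = 0 → R_y = 167.1/6.2 = 26.9516 ≈ 26.95 kip.
ΣF_y = 0: L_y + 26.9516 − 25 = 0 → L_y = -1.952 kip.
ΣF_x = 0: no horizontal applied forces, so L_x = 0.

L_x = 0, L_y = -1.952 kip, R_y = 26.95 kip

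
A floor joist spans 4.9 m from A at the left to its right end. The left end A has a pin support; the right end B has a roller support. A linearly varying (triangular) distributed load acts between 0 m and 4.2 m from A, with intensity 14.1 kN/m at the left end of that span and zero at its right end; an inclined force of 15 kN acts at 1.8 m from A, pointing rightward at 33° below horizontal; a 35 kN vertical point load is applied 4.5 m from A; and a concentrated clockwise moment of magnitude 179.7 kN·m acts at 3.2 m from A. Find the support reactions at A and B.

A_x = -12.58 kN, A_y = -7.498 kN, B_y = 80.28 kN

Resultant of the triangular load: ½ × 14.1 × 4.2 = 29.61 kN, acting at 1.4 m from A (one-third of the span from the peak).
Moments about A: B_y·4.9 − (½·14.1·4.2)·1.4 − 15·sin33°·1.8 − 35·4.5 − 179.7 = 0 → B_y = 393.359/4.9 = 80.2773 ≈ 80.28 kN.
ΣF_y = 0: A_y + 80.2773 − ½·14.1·4.2 − 15·sin33° − 35 = 0 → A_y = -7.498 kN.
ΣF_x = 0: A_x + 15·cos33° = 0 → A_x = -12.58 kN.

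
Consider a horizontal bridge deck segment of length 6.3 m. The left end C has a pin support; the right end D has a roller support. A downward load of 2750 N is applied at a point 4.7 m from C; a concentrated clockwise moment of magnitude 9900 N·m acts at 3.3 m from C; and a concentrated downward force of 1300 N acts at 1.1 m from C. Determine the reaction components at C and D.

Taking moments about C: D_y·6.3 − 2750·4.7 − 9900 − 1300·1.1 = 0 → D_y = 24255/6.3 = 3850 N.
ΣF_y = 0: C_y + 3850 − 2750 − 1300 = 0 → C_y = 200.0 N.
ΣF_x = 0: no horizontal applied forces, so C_x = 0.

C_x = 0, C_y = 200.0 N, D_y = 3850 N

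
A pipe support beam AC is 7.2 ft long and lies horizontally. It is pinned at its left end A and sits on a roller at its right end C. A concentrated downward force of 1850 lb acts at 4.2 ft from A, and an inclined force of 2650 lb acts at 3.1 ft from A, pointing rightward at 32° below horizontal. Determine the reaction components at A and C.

A_x = -2247 lb, A_y = 1570 lb, C_y = 1684 lb

Moments about A: C_y·7.2 − 1850·4.2 − 2650·sin32°·3.1 = 0 → C_y = 12123.3/7.2 = 1683.79 ≈ 1684 lb.
ΣF_y = 0: A_y + 1683.79 − 1850 − 2650·sin32° = 0 → A_y = 1570 lb.
ΣF_x = 0: A_x + 2650·cos32° = 0 → A_x = -2247 lb.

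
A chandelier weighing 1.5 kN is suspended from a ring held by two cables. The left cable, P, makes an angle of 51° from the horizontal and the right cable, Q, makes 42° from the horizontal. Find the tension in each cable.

T_P = 1.116 kN, T_Q = 0.9453 kN

ΣF_x = 0: −T_P·cos51° + T_Q·cos42° = 0 → T_Q = 0.846834·T_P.
ΣF_y = 0: T_P·sin51° + T_Q·sin42° = 1.5.
Substitute: T_P·(0.777146 + 0.846834·0.669131) = 1.5 → T_P = 1.11625 ≈ 1.116 kN.
Then T_Q = 0.846834 × 1.11625 = 0.9453 kN.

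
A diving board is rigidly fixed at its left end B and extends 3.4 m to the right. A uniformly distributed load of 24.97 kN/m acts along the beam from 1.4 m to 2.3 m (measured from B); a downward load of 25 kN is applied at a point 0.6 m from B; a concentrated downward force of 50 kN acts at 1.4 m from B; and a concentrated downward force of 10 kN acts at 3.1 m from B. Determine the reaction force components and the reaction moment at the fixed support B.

Resultant of the distributed load: 24.97 × 0.9 = 22.473 kN at 1.85 m from B.
ΣF_x = 0: B_x = 0.
ΣF_y = 0: B_y − 24.97·0.9 − 25 − 50 − 10 = 0 → B_y = 107.5 kN.
ΣM about B: M_B − (24.97·0.9)·1.85 − 25·0.6 − 50·1.4 − 10·3.1 = 0 → M_B = 157.6 kN·m.

B_x = 0, B_y = 107.5 kN, M_B = 157.6 kN·m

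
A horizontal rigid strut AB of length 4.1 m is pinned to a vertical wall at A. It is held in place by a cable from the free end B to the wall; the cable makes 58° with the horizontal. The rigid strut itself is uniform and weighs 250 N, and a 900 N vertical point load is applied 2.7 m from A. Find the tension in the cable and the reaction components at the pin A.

T = 846.3 N, A_x = 448.5 N, A_y = 432.3 N

ΣM about A: T·sin58°·4.1 − 250·2.05 − 900·2.7 = 0 → T = 2942.5/(4.1·0.848048) = 846.276 ≈ 846.3 N.
ΣF_x = 0: A_x − T·cos58° = 0 → A_x = 846.276 × 0.529919 = 448.5 N.
ΣF_y = 0: A_y + T·sin58° − 250 − 900 = 0 → A_y = 1150 − 846.276 × 0.848048 = 432.3 N.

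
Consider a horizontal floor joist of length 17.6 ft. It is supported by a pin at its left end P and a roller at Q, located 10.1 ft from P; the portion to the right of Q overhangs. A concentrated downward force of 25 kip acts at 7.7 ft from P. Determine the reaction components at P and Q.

Moments about P: Q_y·10.1 − 25·7.7 = 0 → Q_y = 192.5/10.1 = 19.0594 ≈ 19.06 kip.
ΣF_y = 0: P_y + 19.0594 − 25 = 0 → P_y = 5.941 kip.
ΣF_x = 0: no horizontal applied forces, so P_x = 0.

P_x = 0, P_y = 5.941 kip, Q_y = 19.06 kip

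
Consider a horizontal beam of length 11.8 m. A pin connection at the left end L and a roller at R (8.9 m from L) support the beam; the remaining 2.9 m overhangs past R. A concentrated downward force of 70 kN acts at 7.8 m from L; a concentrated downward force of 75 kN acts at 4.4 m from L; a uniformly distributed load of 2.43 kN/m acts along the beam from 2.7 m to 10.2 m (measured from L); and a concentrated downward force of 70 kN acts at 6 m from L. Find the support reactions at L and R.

Resultant of the distributed load: 2.43 × 7.5 = 18.225 kN at 6.45 m from L.
Moments about L: R_y·8.9 − 70·7.8 − 75·4.4 − (2.43·7.5)·6.45 − 70·6 = 0 → R_y = 1413.55125/8.9 = 158.826 ≈ 158.8 kN.
ΣF_y = 0: L_y + 158.826 − 70 − 75 − 2.43·7.5 − 70 = 0 → L_y = 74.40 kN.
ΣF_x = 0: no horizontal applied forces, so L_x = 0.

L_x = 0, L_y = 74.40 kN, R_y = 158.8 kN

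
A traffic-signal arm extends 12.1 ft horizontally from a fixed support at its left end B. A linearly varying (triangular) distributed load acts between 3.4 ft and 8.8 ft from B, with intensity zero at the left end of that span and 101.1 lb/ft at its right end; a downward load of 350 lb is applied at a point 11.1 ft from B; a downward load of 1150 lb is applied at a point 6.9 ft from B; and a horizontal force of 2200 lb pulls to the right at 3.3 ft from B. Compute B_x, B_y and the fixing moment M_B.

B_x = -2200 lb, B_y = 1773 lb, M_B = 13730 lb·ft

Resultant of the triangular load: ½ × 101.1 × 5.4 = 272.97 lb, acting at 7 ft from B (one-third of the span from the peak).
ΣF_x = 0: B_x + 2200 = 0 → B_x = -2200 lb.
ΣF_y = 0: B_y − ½·101.1·5.4 − 350 − 1150 = 0 → B_y = 1773 lb.
ΣM about B: M_B − (½·101.1·5.4)·7 − 350·11.1 − 1150·6.9 = 0 → M_B = 13730 lb·ft.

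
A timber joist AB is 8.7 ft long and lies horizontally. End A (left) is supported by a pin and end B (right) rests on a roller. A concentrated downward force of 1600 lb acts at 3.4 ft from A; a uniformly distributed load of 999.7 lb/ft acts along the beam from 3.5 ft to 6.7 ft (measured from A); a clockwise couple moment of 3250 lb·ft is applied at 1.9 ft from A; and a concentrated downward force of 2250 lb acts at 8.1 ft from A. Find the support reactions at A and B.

Resultant of the distributed load: 999.7 × 3.2 = 3199.04 lb at 5.1 ft from A.
Taking moments about A: B_y·8.7 − 1600·3.4 − (999.7·3.2)·5.1 − 3250 − 2250·8.1 = 0 → B_y = 43230.104/8.7 = 4968.98 ≈ 4969 lb.
ΣF_y = 0: A_y + 4968.98 − 1600 − 999.7·3.2 − 2250 = 0 → A_y = 2080 lb.
ΣF_x = 0: no horizontal applied forces, so A_x = 0.

A_x = 0, A_y = 2080 lb, B_y = 4969 lb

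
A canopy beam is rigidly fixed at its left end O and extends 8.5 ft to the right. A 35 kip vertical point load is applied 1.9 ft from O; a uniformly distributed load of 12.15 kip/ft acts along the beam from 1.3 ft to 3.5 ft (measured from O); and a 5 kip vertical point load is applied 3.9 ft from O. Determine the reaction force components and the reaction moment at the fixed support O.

Resultant of the distributed load: 12.15 × 2.2 = 26.73 kip at 2.4 ft from O.
ΣF_x = 0: O_x = 0.
ΣF_y = 0: O_y − 35 − 12.15·2.2 − 5 = 0 → O_y = 66.73 kip.
ΣM about O: M_O − 35·1.9 − (12.15·2.2)·2.4 − 5·3.9 = 0 → M_O = 150.2 kip·ft.

O_x = 0, O_y = 66.73 kip, M_O = 150.2 kip·ft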